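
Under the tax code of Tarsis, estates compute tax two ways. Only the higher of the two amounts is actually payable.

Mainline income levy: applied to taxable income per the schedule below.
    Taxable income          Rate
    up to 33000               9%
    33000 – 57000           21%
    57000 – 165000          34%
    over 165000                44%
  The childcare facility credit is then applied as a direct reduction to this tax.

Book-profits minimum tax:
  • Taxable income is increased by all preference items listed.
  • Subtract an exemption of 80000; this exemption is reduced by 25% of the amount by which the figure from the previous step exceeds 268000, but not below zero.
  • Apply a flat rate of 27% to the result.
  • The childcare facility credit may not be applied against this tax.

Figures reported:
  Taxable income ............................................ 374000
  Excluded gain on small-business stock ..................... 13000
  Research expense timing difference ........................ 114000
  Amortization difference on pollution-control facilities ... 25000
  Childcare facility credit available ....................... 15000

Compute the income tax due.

Mainline income levy:
  33000 × 9% = 2970
  24000 × 21% = 5040
  108000 × 34% = 36720
  209000 × 44% = 91960
  → 136690
  Less childcare facility credit 15000 → 121690

Book-profits minimum tax:
  Adjusted income: 374000 + 13000 + 114000 + 25000 = 526000
  Exemption: 80000 − 25% × (526000 − 268000) = 80000 − 64500 = 15500
  Base: 526000 − 15500 = 510500
  510500 × 27% = 137835

137835 > 121690, so the book-profits minimum tax is the binding amount.

137835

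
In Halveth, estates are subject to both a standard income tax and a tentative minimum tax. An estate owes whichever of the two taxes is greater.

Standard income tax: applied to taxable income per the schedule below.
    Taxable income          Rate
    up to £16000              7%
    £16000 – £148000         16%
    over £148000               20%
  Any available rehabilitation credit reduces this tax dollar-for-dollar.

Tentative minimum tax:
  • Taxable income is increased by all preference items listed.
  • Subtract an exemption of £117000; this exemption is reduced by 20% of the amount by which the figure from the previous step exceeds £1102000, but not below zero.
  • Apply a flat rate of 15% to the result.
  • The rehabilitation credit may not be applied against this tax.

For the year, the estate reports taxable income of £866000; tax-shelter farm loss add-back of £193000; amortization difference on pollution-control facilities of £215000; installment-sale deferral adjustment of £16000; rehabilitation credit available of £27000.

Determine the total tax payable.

£181590

Standard income tax:
  £16000 × 7% = £1120
  £132000 × 16% = £21120
  £718000 × 20% = £143600
  → £165840
  Less rehabilitation credit £27000 → £138840

Tentative minimum tax:
  Adjusted income: £866000 + £193000 + £215000 + £16000 = £1290000
  Exemption: £117000 − 20% × (£1290000 − £1102000) = £117000 − £37600 = £79400
  Base: £1290000 − £79400 = £1210600
  £1210600 × 15% = £181590

£181590 > £138840, so the tentative minimum tax is the binding amount.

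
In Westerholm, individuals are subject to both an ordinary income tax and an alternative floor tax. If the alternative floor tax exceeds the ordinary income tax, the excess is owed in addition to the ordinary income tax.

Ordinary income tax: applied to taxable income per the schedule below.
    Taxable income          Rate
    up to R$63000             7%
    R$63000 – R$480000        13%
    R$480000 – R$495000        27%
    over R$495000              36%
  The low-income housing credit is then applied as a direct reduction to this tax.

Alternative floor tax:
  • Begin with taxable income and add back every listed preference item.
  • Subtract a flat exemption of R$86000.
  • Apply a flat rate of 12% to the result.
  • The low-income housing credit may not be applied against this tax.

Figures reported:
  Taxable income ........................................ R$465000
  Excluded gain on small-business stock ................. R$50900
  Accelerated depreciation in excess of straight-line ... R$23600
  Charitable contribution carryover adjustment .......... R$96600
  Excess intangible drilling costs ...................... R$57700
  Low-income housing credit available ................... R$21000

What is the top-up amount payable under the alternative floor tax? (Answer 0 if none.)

Alternative floor tax:
  Adjusted income: R$465000 + R$50900 + R$23600 + R$96600 + R$57700 = R$693800
  Less exemption R$86000 → base R$607800
  R$607800 × 12% = R$72936

Ordinary income tax:
  R$63000 × 7% = R$4410
  R$402000 × 13% = R$52260
  → R$56670
  Less low-income housing credit R$21000 → R$35670

Excess of alternative floor tax over ordinary income tax: R$72936 − R$35670 = R$37266.

R$37266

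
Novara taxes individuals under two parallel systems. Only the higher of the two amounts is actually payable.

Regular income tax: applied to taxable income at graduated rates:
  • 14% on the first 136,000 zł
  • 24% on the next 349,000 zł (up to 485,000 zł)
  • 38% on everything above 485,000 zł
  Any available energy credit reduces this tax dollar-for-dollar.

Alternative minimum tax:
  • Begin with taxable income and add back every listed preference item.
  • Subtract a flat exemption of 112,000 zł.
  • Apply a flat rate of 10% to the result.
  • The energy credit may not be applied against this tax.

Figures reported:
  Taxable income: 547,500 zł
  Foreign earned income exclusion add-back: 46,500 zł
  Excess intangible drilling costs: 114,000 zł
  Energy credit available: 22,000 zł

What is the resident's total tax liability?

Alternative minimum tax:
  Adjusted income: 547,500 zł + 46,500 zł + 114,000 zł = 708,000 zł
  Less exemption 112,000 zł → base 596,000 zł
  596,000 zł × 10% = 59,600 zł

Regular income tax:
  136,000 zł × 14% = 19,040 zł
  349,000 zł × 24% = 83,760 zł
  62,500 zł × 38% = 23,750 zł
  → 126,550 zł
  Less energy credit 22,000 zł → 104,550 zł

104,550 zł > 59,600 zł, so the regular income tax governs.

104,550 zł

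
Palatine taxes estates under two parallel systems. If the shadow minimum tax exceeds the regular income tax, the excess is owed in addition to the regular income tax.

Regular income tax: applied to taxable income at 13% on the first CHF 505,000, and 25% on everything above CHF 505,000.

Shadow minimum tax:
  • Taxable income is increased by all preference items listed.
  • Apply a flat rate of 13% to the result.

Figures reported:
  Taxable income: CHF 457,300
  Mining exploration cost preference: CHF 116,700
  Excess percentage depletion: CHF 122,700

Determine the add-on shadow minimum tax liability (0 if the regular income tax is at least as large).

CHF 31,122

Regular income tax:
  CHF 457,300 × 13% = CHF 59,449

Shadow minimum tax:
  Adjusted income: CHF 457,300 + CHF 116,700 + CHF 122,700 = CHF 696,700
  CHF 696,700 × 13% = CHF 90,571

Excess of shadow minimum tax over regular income tax: CHF 90,571 − CHF 59,449 = CHF 31,122.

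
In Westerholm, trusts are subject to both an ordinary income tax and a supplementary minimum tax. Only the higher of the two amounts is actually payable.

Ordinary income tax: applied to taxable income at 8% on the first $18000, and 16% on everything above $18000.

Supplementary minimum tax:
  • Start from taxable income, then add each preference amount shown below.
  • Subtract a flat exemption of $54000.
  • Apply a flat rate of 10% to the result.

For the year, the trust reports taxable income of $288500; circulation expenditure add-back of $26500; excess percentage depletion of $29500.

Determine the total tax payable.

$44720

Ordinary income tax:
  $18000 × 8% = $1440
  $270500 × 16% = $43280
  → $44720

Supplementary minimum tax:
  Adjusted income: $288500 + $26500 + $29500 = $344500
  Less exemption $54000 → base $290500
  $290500 × 10% = $29050

$44720 > $29050, so the ordinary income tax governs.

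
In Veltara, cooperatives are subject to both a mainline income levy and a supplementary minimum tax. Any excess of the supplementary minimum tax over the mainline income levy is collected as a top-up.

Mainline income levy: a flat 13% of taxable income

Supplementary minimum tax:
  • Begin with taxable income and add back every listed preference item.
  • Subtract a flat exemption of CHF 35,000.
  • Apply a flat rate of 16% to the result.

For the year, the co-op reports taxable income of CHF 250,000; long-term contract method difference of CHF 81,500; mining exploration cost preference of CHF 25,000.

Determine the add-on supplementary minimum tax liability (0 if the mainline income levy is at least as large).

Supplementary minimum tax:
  Adjusted income: CHF 250,000 + CHF 81,500 + CHF 25,000 = CHF 356,500
  Less exemption CHF 35,000 → base CHF 321,500
  CHF 321,500 × 16% = CHF 51,440

Mainline income levy:
  CHF 250,000 × 13% = CHF 32,500

Excess of supplementary minimum tax over mainline income levy: CHF 51,440 − CHF 32,500 = CHF 18,940.

CHF 18,940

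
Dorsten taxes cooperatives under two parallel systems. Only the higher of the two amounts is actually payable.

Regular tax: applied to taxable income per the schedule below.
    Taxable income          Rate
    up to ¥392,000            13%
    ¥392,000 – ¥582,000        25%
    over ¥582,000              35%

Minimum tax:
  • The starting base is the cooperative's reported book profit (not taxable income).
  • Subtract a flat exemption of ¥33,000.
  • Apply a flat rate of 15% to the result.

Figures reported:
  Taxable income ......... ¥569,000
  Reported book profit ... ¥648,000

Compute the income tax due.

¥95,210

Minimum tax:
  Base (reported book profit): ¥648,000
  Less exemption ¥33,000 → base ¥615,000
  ¥615,000 × 15% = ¥92,250

Regular tax:
  ¥392,000 × 13% = ¥50,960
  ¥177,000 × 25% = ¥44,250
  → ¥95,210

¥95,210 > ¥92,250, so the regular tax governs.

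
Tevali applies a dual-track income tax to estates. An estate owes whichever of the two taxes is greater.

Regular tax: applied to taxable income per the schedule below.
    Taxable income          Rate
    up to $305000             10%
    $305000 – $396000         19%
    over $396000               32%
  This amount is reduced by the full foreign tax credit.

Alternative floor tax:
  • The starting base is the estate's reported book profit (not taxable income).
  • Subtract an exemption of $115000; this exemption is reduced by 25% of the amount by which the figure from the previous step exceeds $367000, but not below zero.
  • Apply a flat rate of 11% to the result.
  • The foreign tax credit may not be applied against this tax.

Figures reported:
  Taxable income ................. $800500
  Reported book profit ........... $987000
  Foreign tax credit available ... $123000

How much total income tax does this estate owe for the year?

$108570

Alternative floor tax:
  Base (reported book profit): $987000
  Exemption: 25% × ($987000 − $367000) = $155000 ≥ $115000, so the exemption is fully phased out
  Base: $987000 − $0 = $987000
  $987000 × 11% = $108570

Regular tax:
  $305000 × 10% = $30500
  $91000 × 19% = $17290
  $404500 × 32% = $129440
  → $177230
  Less foreign tax credit $123000 → $54230

$108570 > $54230, so the alternative floor tax is the binding amount.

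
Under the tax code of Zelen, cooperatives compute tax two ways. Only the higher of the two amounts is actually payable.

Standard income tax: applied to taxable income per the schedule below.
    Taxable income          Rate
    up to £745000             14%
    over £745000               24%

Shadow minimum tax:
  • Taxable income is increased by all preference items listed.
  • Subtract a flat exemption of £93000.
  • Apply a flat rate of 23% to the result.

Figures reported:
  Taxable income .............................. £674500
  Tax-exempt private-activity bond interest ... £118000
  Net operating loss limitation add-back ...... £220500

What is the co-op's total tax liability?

£211600

Shadow minimum tax:
  Adjusted income: £674500 + £118000 + £220500 = £1013000
  Less exemption £93000 → base £920000
  £920000 × 23% = £211600

Standard income tax:
  £674500 × 14% = £94430

£211600 > £94430, so the shadow minimum tax is the binding amount.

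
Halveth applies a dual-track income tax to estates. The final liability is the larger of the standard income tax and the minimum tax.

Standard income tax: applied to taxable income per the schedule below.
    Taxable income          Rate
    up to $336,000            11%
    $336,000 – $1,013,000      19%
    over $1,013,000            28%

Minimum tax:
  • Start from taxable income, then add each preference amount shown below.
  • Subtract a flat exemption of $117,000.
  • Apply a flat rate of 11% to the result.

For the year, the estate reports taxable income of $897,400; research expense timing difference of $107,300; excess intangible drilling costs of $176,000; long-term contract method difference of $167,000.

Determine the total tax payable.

Minimum tax:
  Adjusted income: $897,400 + $107,300 + $176,000 + $167,000 = $1,347,700
  Less exemption $117,000 → base $1,230,700
  $1,230,700 × 11% = $135,377

Standard income tax:
  $336,000 × 11% = $36,960
  $561,400 × 19% = $106,666
  → $143,626

$143,626 > $135,377, so the standard income tax governs.

$143,626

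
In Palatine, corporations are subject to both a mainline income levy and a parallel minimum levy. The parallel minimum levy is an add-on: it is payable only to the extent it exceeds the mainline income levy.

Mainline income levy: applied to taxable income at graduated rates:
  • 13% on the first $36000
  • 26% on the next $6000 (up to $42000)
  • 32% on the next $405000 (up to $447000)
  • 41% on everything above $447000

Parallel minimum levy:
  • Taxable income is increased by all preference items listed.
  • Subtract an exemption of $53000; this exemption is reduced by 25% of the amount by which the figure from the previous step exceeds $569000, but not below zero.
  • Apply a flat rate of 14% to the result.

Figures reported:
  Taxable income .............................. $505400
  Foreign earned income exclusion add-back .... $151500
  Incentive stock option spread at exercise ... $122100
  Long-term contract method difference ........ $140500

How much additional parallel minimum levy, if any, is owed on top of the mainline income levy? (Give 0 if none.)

Parallel minimum levy:
  Adjusted income: $505400 + $151500 + $122100 + $140500 = $919500
  Exemption: 25% × ($919500 − $569000) = $87625 ≥ $53000, so the exemption is fully phased out
  Base: $919500 − $0 = $919500
  $919500 × 14% = $128730

Mainline income levy:
  $36000 × 13% = $4680
  $6000 × 26% = $1560
  $405000 × 32% = $129600
  $58400 × 41% = $23944
  → $159784

$128730 ≤ $159784, so no add-on is due.

$0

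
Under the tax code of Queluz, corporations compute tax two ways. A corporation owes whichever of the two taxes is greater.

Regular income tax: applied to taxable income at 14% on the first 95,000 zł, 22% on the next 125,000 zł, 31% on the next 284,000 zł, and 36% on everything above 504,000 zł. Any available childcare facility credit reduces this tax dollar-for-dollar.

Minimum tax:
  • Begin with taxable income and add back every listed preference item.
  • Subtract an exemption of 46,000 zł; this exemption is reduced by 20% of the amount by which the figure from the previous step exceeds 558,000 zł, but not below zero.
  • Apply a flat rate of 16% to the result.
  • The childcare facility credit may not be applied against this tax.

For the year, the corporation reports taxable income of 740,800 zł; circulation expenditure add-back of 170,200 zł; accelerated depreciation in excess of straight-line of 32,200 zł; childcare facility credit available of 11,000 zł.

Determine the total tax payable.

Minimum tax:
  Adjusted income: 740,800 zł + 170,200 zł + 32,200 zł = 943,200 zł
  Exemption: 20% × (943,200 zł − 558,000 zł) = 77,040 zł ≥ 46,000 zł, so the exemption is fully phased out
  Base: 943,200 zł − 0 zł = 943,200 zł
  943,200 zł × 16% = 150,912 zł

Regular income tax:
  95,000 zł × 14% = 13,300 zł
  125,000 zł × 22% = 27,500 zł
  284,000 zł × 31% = 88,040 zł
  236,800 zł × 36% = 85,248 zł
  → 214,088 zł
  Less childcare facility credit 11,000 zł → 203,088 zł

203,088 zł > 150,912 zł, so the regular income tax governs.

203,088 zł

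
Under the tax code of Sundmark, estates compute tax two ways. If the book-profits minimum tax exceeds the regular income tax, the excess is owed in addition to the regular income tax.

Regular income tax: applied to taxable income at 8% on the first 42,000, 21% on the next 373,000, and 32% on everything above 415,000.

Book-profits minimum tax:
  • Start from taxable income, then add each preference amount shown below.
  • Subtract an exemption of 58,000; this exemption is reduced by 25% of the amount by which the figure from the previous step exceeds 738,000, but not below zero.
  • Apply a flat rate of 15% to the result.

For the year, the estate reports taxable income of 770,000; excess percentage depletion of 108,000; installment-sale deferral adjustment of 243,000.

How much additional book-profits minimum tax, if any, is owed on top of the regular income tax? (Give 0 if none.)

Book-profits minimum tax:
  Adjusted income: 770,000 + 108,000 + 243,000 = 1,121,000
  Exemption: 25% × (1,121,000 − 738,000) = 95,750 ≥ 58,000, so the exemption is fully phased out
  Base: 1,121,000 − 0 = 1,121,000
  1,121,000 × 15% = 168,150

Regular income tax:
  42,000 × 8% = 3,360
  373,000 × 21% = 78,330
  355,000 × 32% = 113,600
  → 195,290

168,150 ≤ 195,290, so no add-on is due.

0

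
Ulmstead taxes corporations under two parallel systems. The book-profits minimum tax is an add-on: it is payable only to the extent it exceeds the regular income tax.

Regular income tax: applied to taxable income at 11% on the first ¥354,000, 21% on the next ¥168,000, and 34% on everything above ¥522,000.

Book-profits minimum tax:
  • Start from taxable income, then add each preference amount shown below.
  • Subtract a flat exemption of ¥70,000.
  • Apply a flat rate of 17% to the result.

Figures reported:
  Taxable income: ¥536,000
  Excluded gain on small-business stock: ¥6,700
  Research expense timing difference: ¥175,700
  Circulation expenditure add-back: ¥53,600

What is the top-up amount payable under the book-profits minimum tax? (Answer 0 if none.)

Regular income tax:
  ¥354,000 × 11% = ¥38,940
  ¥168,000 × 21% = ¥35,280
  ¥14,000 × 34% = ¥4,760
  → ¥78,980

Book-profits minimum tax:
  Adjusted income: ¥536,000 + ¥6,700 + ¥175,700 + ¥53,600 = ¥772,000
  Less exemption ¥70,000 → base ¥702,000
  ¥702,000 × 17% = ¥119,340

Excess of book-profits minimum tax over regular income tax: ¥119,340 − ¥78,980 = ¥40,360.

¥40,360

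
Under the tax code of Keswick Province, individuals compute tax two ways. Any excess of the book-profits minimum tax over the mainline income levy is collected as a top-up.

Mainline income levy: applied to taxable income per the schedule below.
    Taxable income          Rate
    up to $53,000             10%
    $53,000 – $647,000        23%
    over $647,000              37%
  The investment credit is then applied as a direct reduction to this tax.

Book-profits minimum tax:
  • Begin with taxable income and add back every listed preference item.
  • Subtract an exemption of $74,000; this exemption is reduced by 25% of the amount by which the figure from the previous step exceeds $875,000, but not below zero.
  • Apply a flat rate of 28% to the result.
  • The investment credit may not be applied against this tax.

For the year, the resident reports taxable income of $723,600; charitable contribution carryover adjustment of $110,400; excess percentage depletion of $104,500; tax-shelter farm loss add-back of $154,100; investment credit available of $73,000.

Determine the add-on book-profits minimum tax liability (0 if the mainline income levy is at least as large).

$203,178

Book-profits minimum tax:
  Adjusted income: $723,600 + $110,400 + $104,500 + $154,100 = $1,092,600
  Exemption: $74,000 − 25% × ($1,092,600 − $875,000) = $74,000 − $54,400 = $19,600
  Base: $1,092,600 − $19,600 = $1,073,000
  $1,073,000 × 28% = $300,440

Mainline income levy:
  $53,000 × 10% = $5,300
  $594,000 × 23% = $136,620
  $76,600 × 37% = $28,342
  → $170,262
  Less investment credit $73,000 → $97,262

Excess of book-profits minimum tax over mainline income levy: $300,440 − $97,262 = $203,178.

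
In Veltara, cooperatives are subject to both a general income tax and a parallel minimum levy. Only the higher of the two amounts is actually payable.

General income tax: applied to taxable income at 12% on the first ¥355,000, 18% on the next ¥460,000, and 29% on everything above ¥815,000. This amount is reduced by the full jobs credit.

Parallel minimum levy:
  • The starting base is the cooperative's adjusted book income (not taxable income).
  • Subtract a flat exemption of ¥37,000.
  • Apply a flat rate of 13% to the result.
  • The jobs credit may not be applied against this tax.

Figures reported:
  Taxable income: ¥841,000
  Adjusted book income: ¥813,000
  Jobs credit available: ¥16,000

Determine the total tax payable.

¥116,940

General income tax:
  ¥355,000 × 12% = ¥42,600
  ¥460,000 × 18% = ¥82,800
  ¥26,000 × 29% = ¥7,540
  → ¥132,940
  Less jobs credit ¥16,000 → ¥116,940

Parallel minimum levy:
  Base (adjusted book income): ¥813,000
  Less exemption ¥37,000 → base ¥776,000
  ¥776,000 × 13% = ¥100,880

¥116,940 > ¥100,880, so the general income tax governs.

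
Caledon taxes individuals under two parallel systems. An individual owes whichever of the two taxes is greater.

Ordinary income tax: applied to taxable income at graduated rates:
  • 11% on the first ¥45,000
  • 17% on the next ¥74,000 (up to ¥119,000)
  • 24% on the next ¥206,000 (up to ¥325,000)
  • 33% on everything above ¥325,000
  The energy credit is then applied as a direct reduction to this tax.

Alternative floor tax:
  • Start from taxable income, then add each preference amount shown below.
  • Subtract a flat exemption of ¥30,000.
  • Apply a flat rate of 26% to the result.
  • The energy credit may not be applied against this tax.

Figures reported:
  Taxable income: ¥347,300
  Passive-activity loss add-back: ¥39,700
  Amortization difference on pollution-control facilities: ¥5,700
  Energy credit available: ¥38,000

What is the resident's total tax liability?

Alternative floor tax:
  Adjusted income: ¥347,300 + ¥39,700 + ¥5,700 = ¥392,700
  Less exemption ¥30,000 → base ¥362,700
  ¥362,700 × 26% = ¥94,302

Ordinary income tax:
  ¥45,000 × 11% = ¥4,950
  ¥74,000 × 17% = ¥12,580
  ¥206,000 × 24% = ¥49,440
  ¥22,300 × 33% = ¥7,359
  → ¥74,329
  Less energy credit ¥38,000 → ¥36,329

¥94,302 > ¥36,329, so the alternative floor tax is the binding amount.

¥94,302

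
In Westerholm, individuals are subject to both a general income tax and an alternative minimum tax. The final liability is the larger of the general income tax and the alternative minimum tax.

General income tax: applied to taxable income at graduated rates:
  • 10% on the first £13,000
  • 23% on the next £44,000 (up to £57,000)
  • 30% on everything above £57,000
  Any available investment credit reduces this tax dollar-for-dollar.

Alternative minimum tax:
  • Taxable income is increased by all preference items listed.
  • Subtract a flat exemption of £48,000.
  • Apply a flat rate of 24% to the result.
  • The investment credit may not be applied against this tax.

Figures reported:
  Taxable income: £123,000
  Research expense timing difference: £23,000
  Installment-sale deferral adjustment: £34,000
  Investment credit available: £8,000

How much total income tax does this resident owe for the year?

£31,680

Alternative minimum tax:
  Adjusted income: £123,000 + £23,000 + £34,000 = £180,000
  Less exemption £48,000 → base £132,000
  £132,000 × 24% = £31,680

General income tax:
  £13,000 × 10% = £1,300
  £44,000 × 23% = £10,120
  £66,000 × 30% = £19,800
  → £31,220
  Less investment credit £8,000 → £23,220

£31,680 > £23,220, so the alternative minimum tax is the binding amount.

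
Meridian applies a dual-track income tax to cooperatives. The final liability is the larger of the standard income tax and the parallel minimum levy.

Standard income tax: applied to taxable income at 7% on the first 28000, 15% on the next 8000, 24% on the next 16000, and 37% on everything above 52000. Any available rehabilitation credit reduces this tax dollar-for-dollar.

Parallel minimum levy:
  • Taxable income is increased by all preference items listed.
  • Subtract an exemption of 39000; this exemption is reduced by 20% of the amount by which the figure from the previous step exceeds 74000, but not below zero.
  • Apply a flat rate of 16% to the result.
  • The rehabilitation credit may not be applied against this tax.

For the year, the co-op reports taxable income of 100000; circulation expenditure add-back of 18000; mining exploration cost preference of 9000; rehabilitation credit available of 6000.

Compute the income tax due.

Parallel minimum levy:
  Adjusted income: 100000 + 18000 + 9000 = 127000
  Exemption: 39000 − 20% × (127000 − 74000) = 39000 − 10600 = 28400
  Base: 127000 − 28400 = 98600
  98600 × 16% = 15776

Standard income tax:
  28000 × 7% = 1960
  8000 × 15% = 1200
  16000 × 24% = 3840
  48000 × 37% = 17760
  → 24760
  Less rehabilitation credit 6000 → 18760

18760 > 15776, so the standard income tax governs.

18760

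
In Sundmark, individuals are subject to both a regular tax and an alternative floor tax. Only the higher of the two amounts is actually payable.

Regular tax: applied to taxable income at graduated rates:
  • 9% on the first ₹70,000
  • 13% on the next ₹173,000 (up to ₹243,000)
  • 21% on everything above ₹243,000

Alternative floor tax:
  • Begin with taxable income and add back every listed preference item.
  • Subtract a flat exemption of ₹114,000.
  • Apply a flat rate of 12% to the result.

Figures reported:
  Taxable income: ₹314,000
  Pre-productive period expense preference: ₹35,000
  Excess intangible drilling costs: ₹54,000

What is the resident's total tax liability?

₹43,700

Alternative floor tax:
  Adjusted income: ₹314,000 + ₹35,000 + ₹54,000 = ₹403,000
  Less exemption ₹114,000 → base ₹289,000
  ₹289,000 × 12% = ₹34,680

Regular tax:
  ₹70,000 × 9% = ₹6,300
  ₹173,000 × 13% = ₹22,490
  ₹71,000 × 21% = ₹14,910
  → ₹43,700

₹43,700 > ₹34,680, so the regular tax governs.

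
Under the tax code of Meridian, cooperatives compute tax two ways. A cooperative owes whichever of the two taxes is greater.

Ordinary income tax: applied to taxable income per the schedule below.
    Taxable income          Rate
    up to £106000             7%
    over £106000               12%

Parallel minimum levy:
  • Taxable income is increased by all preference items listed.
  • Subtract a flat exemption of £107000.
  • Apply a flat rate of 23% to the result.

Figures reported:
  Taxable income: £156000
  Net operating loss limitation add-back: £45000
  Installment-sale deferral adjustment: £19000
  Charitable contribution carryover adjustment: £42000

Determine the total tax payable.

Ordinary income tax:
  £106000 × 7% = £7420
  £50000 × 12% = £6000
  → £13420

Parallel minimum levy:
  Adjusted income: £156000 + £45000 + £19000 + £42000 = £262000
  Less exemption £107000 → base £155000
  £155000 × 23% = £35650

£35650 > £13420, so the parallel minimum levy is the binding amount.

£35650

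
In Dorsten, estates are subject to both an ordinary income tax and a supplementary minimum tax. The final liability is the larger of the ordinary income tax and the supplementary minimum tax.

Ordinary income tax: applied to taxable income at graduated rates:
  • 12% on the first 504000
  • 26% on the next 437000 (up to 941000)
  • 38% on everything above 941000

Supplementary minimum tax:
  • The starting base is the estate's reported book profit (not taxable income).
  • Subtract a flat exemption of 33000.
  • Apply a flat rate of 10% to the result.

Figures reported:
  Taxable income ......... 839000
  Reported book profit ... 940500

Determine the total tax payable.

147580

Ordinary income tax:
  504000 × 12% = 60480
  335000 × 26% = 87100
  → 147580

Supplementary minimum tax:
  Base (reported book profit): 940500
  Less exemption 33000 → base 907500
  907500 × 10% = 90750

147580 > 90750, so the ordinary income tax governs.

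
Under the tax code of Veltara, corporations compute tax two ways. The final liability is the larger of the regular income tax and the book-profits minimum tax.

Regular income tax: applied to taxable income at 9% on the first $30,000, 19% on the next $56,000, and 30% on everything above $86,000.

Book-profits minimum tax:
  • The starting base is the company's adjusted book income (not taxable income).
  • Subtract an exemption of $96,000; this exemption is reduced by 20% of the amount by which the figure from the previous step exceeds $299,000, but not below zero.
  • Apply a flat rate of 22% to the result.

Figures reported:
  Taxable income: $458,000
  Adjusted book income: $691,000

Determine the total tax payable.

$148,148

Regular income tax:
  $30,000 × 9% = $2,700
  $56,000 × 19% = $10,640
  $372,000 × 30% = $111,600
  → $124,940

Book-profits minimum tax:
  Base (adjusted book income): $691,000
  Exemption: $96,000 − 20% × ($691,000 − $299,000) = $96,000 − $78,400 = $17,600
  Base: $691,000 − $17,600 = $673,400
  $673,400 × 22% = $148,148

$148,148 > $124,940, so the book-profits minimum tax is the binding amount.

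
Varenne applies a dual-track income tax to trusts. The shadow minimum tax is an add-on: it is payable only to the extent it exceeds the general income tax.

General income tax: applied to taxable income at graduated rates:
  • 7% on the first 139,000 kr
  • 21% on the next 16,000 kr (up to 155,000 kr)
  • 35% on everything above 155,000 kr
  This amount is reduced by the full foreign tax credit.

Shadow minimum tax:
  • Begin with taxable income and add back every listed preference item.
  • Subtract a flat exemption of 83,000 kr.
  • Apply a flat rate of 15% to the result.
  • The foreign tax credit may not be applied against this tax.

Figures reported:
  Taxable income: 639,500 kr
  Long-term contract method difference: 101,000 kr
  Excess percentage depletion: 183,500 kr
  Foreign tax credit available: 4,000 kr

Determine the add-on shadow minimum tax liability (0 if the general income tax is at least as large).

0 kr

Shadow minimum tax:
  Adjusted income: 639,500 kr + 101,000 kr + 183,500 kr = 924,000 kr
  Less exemption 83,000 kr → base 841,000 kr
  841,000 kr × 15% = 126,150 kr

General income tax:
  139,000 kr × 7% = 9,730 kr
  16,000 kr × 21% = 3,360 kr
  484,500 kr × 35% = 169,575 kr
  → 182,665 kr
  Less foreign tax credit 4,000 kr → 178,665 kr

126,150 kr ≤ 178,665 kr, so no add-on is due.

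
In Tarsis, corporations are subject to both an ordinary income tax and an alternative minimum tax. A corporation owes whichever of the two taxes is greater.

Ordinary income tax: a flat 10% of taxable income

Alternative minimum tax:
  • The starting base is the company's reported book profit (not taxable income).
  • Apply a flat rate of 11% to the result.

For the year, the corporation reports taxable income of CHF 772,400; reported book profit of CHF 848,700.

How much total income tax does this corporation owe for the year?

Ordinary income tax:
  CHF 772,400 × 10% = CHF 77,240

Alternative minimum tax:
  Base (reported book profit): CHF 848,700
  CHF 848,700 × 11% = CHF 93,357

CHF 93,357 > CHF 77,240, so the alternative minimum tax is the binding amount.

CHF 93,357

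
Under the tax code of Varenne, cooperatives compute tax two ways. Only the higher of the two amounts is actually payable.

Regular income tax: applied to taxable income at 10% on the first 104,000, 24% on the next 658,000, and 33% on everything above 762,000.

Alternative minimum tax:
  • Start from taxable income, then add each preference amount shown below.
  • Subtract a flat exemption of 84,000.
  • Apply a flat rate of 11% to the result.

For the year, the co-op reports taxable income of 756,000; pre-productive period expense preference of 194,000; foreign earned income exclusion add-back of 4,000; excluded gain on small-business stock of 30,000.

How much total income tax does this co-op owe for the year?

166,880

Alternative minimum tax:
  Adjusted income: 756,000 + 194,000 + 4,000 + 30,000 = 984,000
  Less exemption 84,000 → base 900,000
  900,000 × 11% = 99,000

Regular income tax:
  104,000 × 10% = 10,400
  652,000 × 24% = 156,480
  → 166,880

166,880 > 99,000, so the regular income tax governs.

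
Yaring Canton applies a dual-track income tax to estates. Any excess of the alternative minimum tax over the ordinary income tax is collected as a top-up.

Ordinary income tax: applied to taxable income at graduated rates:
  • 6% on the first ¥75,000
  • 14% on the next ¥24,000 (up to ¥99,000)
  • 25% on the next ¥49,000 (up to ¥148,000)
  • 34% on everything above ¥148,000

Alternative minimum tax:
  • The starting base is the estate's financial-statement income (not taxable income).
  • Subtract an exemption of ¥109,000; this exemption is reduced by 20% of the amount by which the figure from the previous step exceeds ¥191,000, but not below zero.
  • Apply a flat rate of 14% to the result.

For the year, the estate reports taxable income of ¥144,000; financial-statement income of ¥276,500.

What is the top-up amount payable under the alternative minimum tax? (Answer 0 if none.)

Alternative minimum tax:
  Base (financial-statement income): ¥276,500
  Exemption: ¥109,000 − 20% × (¥276,500 − ¥191,000) = ¥109,000 − ¥17,100 = ¥91,900
  Base: ¥276,500 − ¥91,900 = ¥184,600
  ¥184,600 × 14% = ¥25,844

Ordinary income tax:
  ¥75,000 × 6% = ¥4,500
  ¥24,000 × 14% = ¥3,360
  ¥45,000 × 25% = ¥11,250
  → ¥19,110

Excess of alternative minimum tax over ordinary income tax: ¥25,844 − ¥19,110 = ¥6,734.

¥6,734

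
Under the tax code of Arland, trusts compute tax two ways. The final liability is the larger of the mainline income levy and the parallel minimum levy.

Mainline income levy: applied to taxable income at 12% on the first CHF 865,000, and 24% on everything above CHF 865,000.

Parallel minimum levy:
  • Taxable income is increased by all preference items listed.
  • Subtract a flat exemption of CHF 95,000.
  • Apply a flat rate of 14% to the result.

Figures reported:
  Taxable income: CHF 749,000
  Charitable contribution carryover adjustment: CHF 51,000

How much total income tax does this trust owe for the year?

Parallel minimum levy:
  Adjusted income: CHF 749,000 + CHF 51,000 = CHF 800,000
  Less exemption CHF 95,000 → base CHF 705,000
  CHF 705,000 × 14% = CHF 98,700

Mainline income levy:
  CHF 749,000 × 12% = CHF 89,880

CHF 98,700 > CHF 89,880, so the parallel minimum levy is the binding amount.

CHF 98,700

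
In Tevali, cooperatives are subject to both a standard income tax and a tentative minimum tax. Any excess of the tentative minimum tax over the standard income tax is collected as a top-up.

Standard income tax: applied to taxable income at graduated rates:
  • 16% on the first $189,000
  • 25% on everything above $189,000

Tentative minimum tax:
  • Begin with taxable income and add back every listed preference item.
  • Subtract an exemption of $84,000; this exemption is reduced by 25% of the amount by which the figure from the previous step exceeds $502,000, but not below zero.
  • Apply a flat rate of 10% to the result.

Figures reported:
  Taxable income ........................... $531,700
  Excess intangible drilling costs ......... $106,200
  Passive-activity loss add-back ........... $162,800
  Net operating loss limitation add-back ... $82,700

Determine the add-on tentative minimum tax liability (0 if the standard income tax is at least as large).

Tentative minimum tax:
  Adjusted income: $531,700 + $106,200 + $162,800 + $82,700 = $883,400
  Exemption: 25% × ($883,400 − $502,000) = $95,350 ≥ $84,000, so the exemption is fully phased out
  Base: $883,400 − $0 = $883,400
  $883,400 × 10% = $88,340

Standard income tax:
  $189,000 × 16% = $30,240
  $342,700 × 25% = $85,675
  → $115,915

$88,340 ≤ $115,915, so no add-on is due.

$0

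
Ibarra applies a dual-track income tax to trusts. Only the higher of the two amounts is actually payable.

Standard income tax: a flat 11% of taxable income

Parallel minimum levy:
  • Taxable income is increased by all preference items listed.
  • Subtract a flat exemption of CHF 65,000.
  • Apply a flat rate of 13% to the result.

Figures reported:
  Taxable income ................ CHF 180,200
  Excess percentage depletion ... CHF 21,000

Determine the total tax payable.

CHF 19,822

Parallel minimum levy:
  Adjusted income: CHF 180,200 + CHF 21,000 = CHF 201,200
  Less exemption CHF 65,000 → base CHF 136,200
  CHF 136,200 × 13% = CHF 17,706

Standard income tax:
  CHF 180,200 × 11% = CHF 19,822

CHF 19,822 > CHF 17,706, so the standard income tax governs.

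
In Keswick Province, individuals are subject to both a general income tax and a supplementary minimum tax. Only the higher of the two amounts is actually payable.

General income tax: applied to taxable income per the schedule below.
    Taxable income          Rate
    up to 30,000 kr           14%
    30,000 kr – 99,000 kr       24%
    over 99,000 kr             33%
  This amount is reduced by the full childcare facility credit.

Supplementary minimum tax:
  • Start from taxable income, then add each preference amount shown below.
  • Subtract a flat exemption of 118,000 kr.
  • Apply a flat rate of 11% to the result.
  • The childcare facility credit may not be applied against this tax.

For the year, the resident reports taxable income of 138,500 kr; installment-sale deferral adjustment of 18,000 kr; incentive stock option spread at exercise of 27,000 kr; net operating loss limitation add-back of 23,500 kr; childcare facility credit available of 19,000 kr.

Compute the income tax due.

14,795 kr

General income tax:
  30,000 kr × 14% = 4,200 kr
  69,000 kr × 24% = 16,560 kr
  39,500 kr × 33% = 13,035 kr
  → 33,795 kr
  Less childcare facility credit 19,000 kr → 14,795 kr

Supplementary minimum tax:
  Adjusted income: 138,500 kr + 18,000 kr + 27,000 kr + 23,500 kr = 207,000 kr
  Less exemption 118,000 kr → base 89,000 kr
  89,000 kr × 11% = 9,790 kr

14,795 kr > 9,790 kr, so the general income tax governs.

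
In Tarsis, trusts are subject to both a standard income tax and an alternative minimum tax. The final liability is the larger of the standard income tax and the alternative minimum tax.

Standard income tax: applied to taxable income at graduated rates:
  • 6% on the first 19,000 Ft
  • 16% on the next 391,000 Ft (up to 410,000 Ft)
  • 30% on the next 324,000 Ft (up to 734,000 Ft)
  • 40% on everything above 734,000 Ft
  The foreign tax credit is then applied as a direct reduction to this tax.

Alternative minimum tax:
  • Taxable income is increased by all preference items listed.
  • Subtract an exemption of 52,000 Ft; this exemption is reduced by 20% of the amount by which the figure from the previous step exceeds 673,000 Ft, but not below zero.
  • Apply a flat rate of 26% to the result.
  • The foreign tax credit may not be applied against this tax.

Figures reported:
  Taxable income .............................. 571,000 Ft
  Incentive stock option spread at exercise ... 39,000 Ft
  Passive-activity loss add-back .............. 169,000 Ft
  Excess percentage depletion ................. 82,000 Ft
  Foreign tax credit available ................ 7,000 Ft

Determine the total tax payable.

220,116 Ft

Alternative minimum tax:
  Adjusted income: 571,000 Ft + 39,000 Ft + 169,000 Ft + 82,000 Ft = 861,000 Ft
  Exemption: 52,000 Ft − 20% × (861,000 Ft − 673,000 Ft) = 52,000 Ft − 37,600 Ft = 14,400 Ft
  Base: 861,000 Ft − 14,400 Ft = 846,600 Ft
  846,600 Ft × 26% = 220,116 Ft

Standard income tax:
  19,000 Ft × 6% = 1,140 Ft
  391,000 Ft × 16% = 62,560 Ft
  161,000 Ft × 30% = 48,300 Ft
  → 112,000 Ft
  Less foreign tax credit 7,000 Ft → 105,000 Ft

220,116 Ft > 105,000 Ft, so the alternative minimum tax is the binding amount.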